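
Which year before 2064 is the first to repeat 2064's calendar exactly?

2036

Two years share a calendar iff Jan 1 falls on the same weekday and both are leap or both are common. 2064: Jan 1 is Tuesday, leap year.
2063: Jan 1 Monday, common
2062: Jan 1 Sunday, common
2061: Jan 1 Saturday, common
2060: Jan 1 Thursday, leap
2059: Jan 1 Wednesday, common
2058: Jan 1 Tuesday, common
2057: Jan 1 Monday, common
2056: Jan 1 Saturday, leap
2055: Jan 1 Friday, common
2054: Jan 1 Thursday, common
2053: Jan 1 Wednesday, common
2052: Jan 1 Monday, leap
2051: Jan 1 Sunday, common
2050: Jan 1 Saturday, common
2049: Jan 1 Friday, common
2048: Jan 1 Wednesday, leap
2047: Jan 1 Tuesday, common
2046: Jan 1 Monday, common
2045: Jan 1 Sunday, common
2044: Jan 1 Friday, leap
2043: Jan 1 Thursday, common
2042: Jan 1 Wednesday, common
2041: Jan 1 Tuesday, common
2040: Jan 1 Sunday, leap
2039: Jan 1 Saturday, common
2038: Jan 1 Friday, common
2037: Jan 1 Thursday, common
2036: Jan 1 Tuesday, leap
2036 matches on both conditions.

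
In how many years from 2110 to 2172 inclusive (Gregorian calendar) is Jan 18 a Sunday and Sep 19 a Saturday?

7

Check each year's weekday for Jan 18 and Sep 19:
  2110: Sat/Fri  2111: Sun/Sat ✓  2112: Mon/Mon  2113: Wed/Tue  2114: Thu/Wed  2115: Fri/Thu  2116: Sat/Sat  2117: Mon/Sun  2118: Tue/Mon  2119: Wed/Tue  2120: Thu/Thu  2121: Sat/Fri  2122: Sun/Sat ✓  2123: Mon/Sun  …(35 more)…  2159: Thu/Wed  2160: Fri/Fri  2161: Sun/Sat ✓  2162: Mon/Sun  2163: Tue/Mon  2164: Wed/Wed  2165: Fri/Thu  2166: Sat/Fri  2167: Sun/Sat ✓  2168: Mon/Mon  2169: Wed/Tue  2170: Thu/Wed  2171: Fri/Thu  2172: Sat/Sat
Both conditions hold in: 2111, 2122, 2133, 2139, 2150, 2161, 2167 — 7.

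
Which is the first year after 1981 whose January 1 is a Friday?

Jan 1 advances by 2 weekdays after a leap year and by 1 after a common year.
1981: Jan 1 is Thursday.
1982: Friday
1982 begins on a Friday

1982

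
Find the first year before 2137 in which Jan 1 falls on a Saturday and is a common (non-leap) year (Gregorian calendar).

2135

Jan 1 advances by 2 weekdays after a leap year and by 1 after a common year.
2137: Jan 1 is Tuesday.
2136: Sunday (leap)
2135: Saturday
2135 begins on a Saturday and is a common year.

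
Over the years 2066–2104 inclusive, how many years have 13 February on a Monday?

Track 13 February's weekday year by year (advancing +1, or +2 across a Feb 29):
  2066: Sat  2067: Sun (+1)  2068: Mon (+1) ✓  2069: Wed (+2)  2070: Thu (+1)
  2071: Fri (+1)  2072: Sat (+1)  2073: Mon (+2) ✓  2074: Tue (+1)  2075: Wed (+1)
  2076: Thu (+1)  2077: Sat (+2)  2078: Sun (+1)  2079: Mon (+1) ✓  … (11 more years) …
  2091: Tue (+1)  2092: Wed (+1)  2093: Fri (+2)  2094: Sat (+1)  2095: Sun (+1)
  2096: Mon (+1) ✓  2097: Wed (+2)  2098: Thu (+1)  2099: Fri (+1)  2100: Sat (+1)
  2101: Sun (+1)  2102: Mon (+1) ✓  2103: Tue (+1)  2104: Wed (+1)
Monday years: 2068, 2073, 2079, 2090, 2096, 2102 — 6 in total.

6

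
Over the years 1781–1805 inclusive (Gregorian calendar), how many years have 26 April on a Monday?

3

Track 26 April's weekday year by year (advancing +1, or +2 across a Feb 29):
  1781: Thu  1782: Fri (+1)  1783: Sat (+1)  1784: Mon (+2) ✓  1785: Tue (+1)
  1786: Wed (+1)  1787: Thu (+1)  1788: Sat (+2)  1789: Sun (+1)  1790: Mon (+1) ✓
  1791: Tue (+1)  1792: Thu (+2)  1793: Fri (+1)  1794: Sat (+1)  1795: Sun (+1)
  1796: Tue (+2)  1797: Wed (+1)  1798: Thu (+1)  1799: Fri (+1)  1800: Sat (+1)
  1801: Sun (+1)  1802: Mon (+1) ✓  1803: Tue (+1)  1804: Thu (+2)  1805: Fri (+1)
Monday years: 1784, 1790, 1802 — 3 in total.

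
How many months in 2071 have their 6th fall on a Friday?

3

Check the 6th of each month of 2071: Jan 6: Tue, Feb 6: Fri, Mar 6: Fri, Apr 6: Mon, May 6: Wed, Jun 6: Sat, Jul 6: Mon, Aug 6: Thu, Sep 6: Sun, Oct 6: Tue, Nov 6: Fri, Dec 6: Sun.
Friday occurs in February, March, November — 3 months.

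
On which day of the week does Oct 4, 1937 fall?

Monday

January 1, 1937 is a Friday.
October 4 is day 277 of the year, i.e. 276 days after Jan 1.
276 mod 7 = 3, so advance 3 weekdays from Friday: Monday.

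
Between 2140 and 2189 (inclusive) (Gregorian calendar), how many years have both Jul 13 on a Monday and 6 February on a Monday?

0

Check each year's weekday for Jul 13 and 6 February:
  2140: Wed/Sat  2141: Thu/Mon  2142: Fri/Tue  2143: Sat/Wed  2144: Mon/Thu  2145: Tue/Sat  2146: Wed/Sun  2147: Thu/Mon  2148: Sat/Tue  2149: Sun/Thu  2150: Mon/Fri  2151: Tue/Sat  2152: Thu/Sun  2153: Fri/Tue  …(22 more)…  2176: Sat/Tue  2177: Sun/Thu  2178: Mon/Fri  2179: Tue/Sat  2180: Thu/Sun  2181: Fri/Tue  2182: Sat/Wed  2183: Sun/Thu  2184: Tue/Fri  2185: Wed/Sun  2186: Thu/Mon  2187: Fri/Tue  2188: Sun/Wed  2189: Mon/Fri
Both conditions hold in: no year — 0.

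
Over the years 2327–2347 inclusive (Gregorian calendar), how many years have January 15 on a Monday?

Track January 15's weekday year by year (advancing +1, or +2 across a Feb 29):
  2327: Sat  2328: Sun (+1)  2329: Tue (+2)  2330: Wed (+1)  2331: Thu (+1)
  2332: Fri (+1)  2333: Sun (+2)  2334: Mon (+1) ✓  2335: Tue (+1)  2336: Wed (+1)
  2337: Fri (+2)  2338: Sat (+1)  2339: Sun (+1)  2340: Mon (+1) ✓  2341: Wed (+2)
  2342: Thu (+1)  2343: Fri (+1)  2344: Sat (+1)  2345: Mon (+2) ✓  2346: Tue (+1)
  2347: Wed (+1)
Monday years: 2334, 2340, 2345 — 3 in total.

3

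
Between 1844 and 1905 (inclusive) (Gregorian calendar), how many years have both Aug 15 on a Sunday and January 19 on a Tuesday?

Check each year's weekday for Aug 15 and January 19:
  1844: Thu/Fri  1845: Fri/Sun  1846: Sat/Mon  1847: Sun/Tue ✓  1848: Tue/Wed  1849: Wed/Fri  1850: Thu/Sat  1851: Fri/Sun  1852: Sun/Mon  1853: Mon/Wed  1854: Tue/Thu  1855: Wed/Fri  1856: Fri/Sat  1857: Sat/Mon  …(34 more)…  1892: Mon/Tue  1893: Tue/Thu  1894: Wed/Fri  1895: Thu/Sat  1896: Sat/Sun  1897: Sun/Tue ✓  1898: Mon/Wed  1899: Tue/Thu  1900: Wed/Fri  1901: Thu/Sat  1902: Fri/Sun  1903: Sat/Mon  1904: Mon/Tue  1905: Tue/Thu
Both conditions hold in: 1847, 1858, 1869, 1875, 1886, 1897 — 6.

6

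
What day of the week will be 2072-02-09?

January 1, 2072 is a Friday.
February 9 is day 40 of the year, i.e. 39 days after Jan 1.
39 mod 7 = 4, so advance 4 weekdays from Friday: Tuesday.

Tuesday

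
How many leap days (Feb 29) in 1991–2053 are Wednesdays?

2

Leap years in 1991–2053: 16 of them.
Feb 29 weekday advances by 5 (mod 7) from one leap year to the next four years later (or differs when a century non-leap intervenes).
Leap-day weekdays: 1992:Sat 1996:Thu 2000:Tue 2004:Sun 2008:Fri 2012:Wed✓ 2016:Mon 2020:Sat 2024:Thu 2028:Tue 2032:Sun 2036:Fri 2040:Wed✓ 2044:Mon 2048:Sat 2052:Thu
Wednesday: 2012, 2040 → 2.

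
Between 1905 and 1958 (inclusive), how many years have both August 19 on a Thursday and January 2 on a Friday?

2

Check each year's weekday for August 19 and January 2:
  1905: Sat/Mon  1906: Sun/Tue  1907: Mon/Wed  1908: Wed/Thu  1909: Thu/Sat  1910: Fri/Sun  1911: Sat/Mon  1912: Mon/Tue  1913: Tue/Thu  1914: Wed/Fri  1915: Thu/Sat  1916: Sat/Sun  1917: Sun/Tue  1918: Mon/Wed  …(26 more)…  1945: Sun/Tue  1946: Mon/Wed  1947: Tue/Thu  1948: Thu/Fri ✓  1949: Fri/Sun  1950: Sat/Mon  1951: Sun/Tue  1952: Tue/Wed  1953: Wed/Fri  1954: Thu/Sat  1955: Fri/Sun  1956: Sun/Mon  1957: Mon/Wed  1958: Tue/Thu
Both conditions hold in: 1920, 1948 — 2.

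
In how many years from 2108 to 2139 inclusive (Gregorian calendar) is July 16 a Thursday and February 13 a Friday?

4

Check each year's weekday for July 16 and February 13:
  2108: Mon/Mon  2109: Tue/Wed  2110: Wed/Thu  2111: Thu/Fri ✓  2112: Sat/Sat  2113: Sun/Mon  2114: Mon/Tue  2115: Tue/Wed  2116: Thu/Thu  2117: Fri/Sat  2118: Sat/Sun  2119: Sun/Mon  2120: Tue/Tue  2121: Wed/Thu  …(4 more)…  2126: Tue/Wed  2127: Wed/Thu  2128: Fri/Fri  2129: Sat/Sun  2130: Sun/Mon  2131: Mon/Tue  2132: Wed/Wed  2133: Thu/Fri ✓  2134: Fri/Sat  2135: Sat/Sun  2136: Mon/Mon  2137: Tue/Wed  2138: Wed/Thu  2139: Thu/Fri ✓
Both conditions hold in: 2111, 2122, 2133, 2139 — 4.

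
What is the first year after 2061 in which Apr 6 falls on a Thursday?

From one year to the next, a fixed date's weekday advances by 1, or by 2 when a Feb 29 lies between the two dates.
2061: April 6 is Wednesday.
2062: Thursday (+1)
Apr 6 falls on a Thursday in 2062.

2062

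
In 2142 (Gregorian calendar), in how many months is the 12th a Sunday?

Check the 12th of each month of 2142: Jan 12: Fri, Feb 12: Mon, Mar 12: Mon, Apr 12: Thu, May 12: Sat, Jun 12: Tue, Jul 12: Thu, Aug 12: Sun, Sep 12: Wed, Oct 12: Fri, Nov 12: Mon, Dec 12: Wed.
Sunday occurs in August — 1 month.

1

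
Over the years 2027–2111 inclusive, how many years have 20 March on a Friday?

Track 20 March's weekday year by year (advancing +1, or +2 across a Feb 29):
  2027: Sat  2028: Mon (+2)  2029: Tue (+1)  2030: Wed (+1)  2031: Thu (+1)
  2032: Sat (+2)  2033: Sun (+1)  2034: Mon (+1)  2035: Tue (+1)  2036: Thu (+2)
  2037: Fri (+1) ✓  2038: Sat (+1)  2039: Sun (+1)  2040: Tue (+2)  … (57 more years) …
  2098: Thu (+1)  2099: Fri (+1) ✓  2100: Sat (+1)  2101: Sun (+1)  2102: Mon (+1)
  2103: Tue (+1)  2104: Thu (+2)  2105: Fri (+1) ✓  2106: Sat (+1)  2107: Sun (+1)
  2108: Tue (+2)  2109: Wed (+1)  2110: Thu (+1)  2111: Fri (+1) ✓
Friday years: 2037, 2043, 2048, 2054, 2065, 2071, 2076, 2082, 2093, 2099, 2105, 2111 — 12 in total.

12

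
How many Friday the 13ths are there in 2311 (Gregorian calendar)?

2

Check the 13th of each month of 2311: Jan 13: Fri, Feb 13: Mon, Mar 13: Mon, Apr 13: Thu, May 13: Sat, Jun 13: Tue, Jul 13: Thu, Aug 13: Sun, Sep 13: Wed, Oct 13: Fri, Nov 13: Mon, Dec 13: Wed.
Friday occurs in January, October — 2 months.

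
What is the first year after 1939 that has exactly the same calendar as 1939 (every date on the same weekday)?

Two years share a calendar iff Jan 1 falls on the same weekday and both are leap or both are common. 1939: Jan 1 is Sunday, common year.
1940: Jan 1 Monday, leap
1941: Jan 1 Wednesday, common
1942: Jan 1 Thursday, common
1943: Jan 1 Friday, common
1944: Jan 1 Saturday, leap
1945: Jan 1 Monday, common
1946: Jan 1 Tuesday, common
1947: Jan 1 Wednesday, common
1948: Jan 1 Thursday, leap
1949: Jan 1 Saturday, common
1950: Jan 1 Sunday, common
1950 matches on both conditions.

1950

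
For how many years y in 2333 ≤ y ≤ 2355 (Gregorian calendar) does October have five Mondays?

October has 31 days; it has five Mondays when Monday falls among the first (month-length − 28) days — i.e. when October 1 is one of Monday/Sunday/Saturday.
October 1 by year: 2333:Sun✓ 2334:Mon✓ 2335:Tue 2336:Thu 2337:Fri 2338:Sat✓ 2339:Sun✓ 2340:Tue 2341:Wed 2342:Thu 2343:Fri 2344:Sun✓ 2345:Mon✓ 2346:Tue 2347:Wed 2348:Fri 2349:Sat✓ 2350:Sun✓ 2351:Mon✓ 2352:Wed 2353:Thu 2354:Fri 2355:Sat✓
Years with five Mondays: 2333, 2334, 2338, 2339, 2344, 2345, 2349, 2350, 2351, 2355 → 10.

10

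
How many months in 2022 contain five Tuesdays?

A month of length L has five Tuesdays iff its first Tuesday is on day ≤ L−28 (so day 1–3 in a 31-day month, 1–2 in a 30-day month, day 1 in a leap February).
Checking each month of 2022: Jan starts Sat (31d); Feb starts Tue (28d); Mar starts Tue (31d) ✓; Apr starts Fri (30d); May starts Sun (31d) ✓; Jun starts Wed (30d); Jul starts Fri (31d); Aug starts Mon (31d) ✓; Sep starts Thu (30d); Oct starts Sat (31d); Nov starts Tue (30d) ✓; Dec starts Thu (31d).
Five-Tuesday months: March, May, August, November → 4.

4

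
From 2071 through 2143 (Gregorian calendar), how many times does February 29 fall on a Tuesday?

Leap years in 2071–2143: 17 of them.
Feb 29 weekday advances by 5 (mod 7) from one leap year to the next four years later (or differs when a century non-leap intervenes).
Leap-day weekdays: 2072:Mon 2076:Sat 2080:Thu 2084:Tue✓ 2088:Sun 2092:Fri 2096:Wed 2104:Fri 2108:Wed 2112:Mon 2116:Sat 2120:Thu 2124:Tue✓ 2128:Sun 2132:Fri 2136:Wed 2140:Mon
Tuesday: 2084, 2124 → 2.

2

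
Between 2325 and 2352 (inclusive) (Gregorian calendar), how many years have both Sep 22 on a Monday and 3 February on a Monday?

Check each year's weekday for Sep 22 and 3 February:
  2325: Tue/Tue  2326: Wed/Wed  2327: Thu/Thu  2328: Sat/Fri  2329: Sun/Sun  2330: Mon/Mon ✓  2331: Tue/Tue  2332: Thu/Wed  2333: Fri/Fri  2334: Sat/Sat  2335: Sun/Sun  2336: Tue/Mon  2337: Wed/Wed  2338: Thu/Thu  2339: Fri/Fri  2340: Sun/Sat  2341: Mon/Mon ✓  2342: Tue/Tue  2343: Wed/Wed  2344: Fri/Thu  2345: Sat/Sat  2346: Sun/Sun  2347: Mon/Mon ✓  2348: Wed/Tue  2349: Thu/Thu  2350: Fri/Fri  2351: Sat/Sat  2352: Mon/Sun
Both conditions hold in: 2330, 2341, 2347 — 3.

3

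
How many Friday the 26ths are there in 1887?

1

Check the 26th of each month of 1887: Jan 26: Wed, Feb 26: Sat, Mar 26: Sat, Apr 26: Tue, May 26: Thu, Jun 26: Sun, Jul 26: Tue, Aug 26: Fri, Sep 26: Mon, Oct 26: Wed, Nov 26: Sat, Dec 26: Mon.
Friday occurs in August — 1 month.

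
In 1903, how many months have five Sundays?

A month of length L has five Sundays iff its first Sunday is on day ≤ L−28 (so day 1–3 in a 31-day month, 1–2 in a 30-day month, day 1 in a leap February).
Checking each month of 1903: Jan starts Thu (31d); Feb starts Sun (28d); Mar starts Sun (31d) ✓; Apr starts Wed (30d); May starts Fri (31d) ✓; Jun starts Mon (30d); Jul starts Wed (31d); Aug starts Sat (31d) ✓; Sep starts Tue (30d); Oct starts Thu (31d); Nov starts Sun (30d) ✓; Dec starts Tue (31d).
Five-Sunday months: March, May, August, November → 4.

4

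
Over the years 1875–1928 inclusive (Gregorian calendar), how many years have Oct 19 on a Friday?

Track Oct 19's weekday year by year (advancing +1, or +2 across a Feb 29):
  1875: Tue  1876: Thu (+2)  1877: Fri (+1) ✓  1878: Sat (+1)  1879: Sun (+1)
  1880: Tue (+2)  1881: Wed (+1)  1882: Thu (+1)  1883: Fri (+1) ✓  1884: Sun (+2)
  1885: Mon (+1)  1886: Tue (+1)  1887: Wed (+1)  1888: Fri (+2) ✓  … (26 more years) …
  1915: Tue (+1)  1916: Thu (+2)  1917: Fri (+1) ✓  1918: Sat (+1)  1919: Sun (+1)
  1920: Tue (+2)  1921: Wed (+1)  1922: Thu (+1)  1923: Fri (+1) ✓  1924: Sun (+2)
  1925: Mon (+1)  1926: Tue (+1)  1927: Wed (+1)  1928: Fri (+2) ✓
Friday years: 1877, 1883, 1888, 1894, 1900, 1906, 1917, 1923, 1928 — 9 in total.

9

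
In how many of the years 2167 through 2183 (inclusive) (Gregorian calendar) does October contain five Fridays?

7

October has 31 days; it has five Fridays when Friday falls among the first (month-length − 28) days — i.e. when October 1 is one of Friday/Thursday/Wednesday.
October 1 by year: 2167:Thu✓ 2168:Sat 2169:Sun 2170:Mon 2171:Tue 2172:Thu✓ 2173:Fri✓ 2174:Sat 2175:Sun 2176:Tue 2177:Wed✓ 2178:Thu✓ 2179:Fri✓ 2180:Sun 2181:Mon 2182:Tue 2183:Wed✓
Years with five Fridays: 2167, 2172, 2173, 2177, 2178, 2179, 2183 → 7.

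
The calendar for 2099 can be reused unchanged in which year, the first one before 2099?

Two years share a calendar iff Jan 1 falls on the same weekday and both are leap or both are common. 2099: Jan 1 is Thursday, common year.
2098: Jan 1 Wednesday, common
2097: Jan 1 Tuesday, common
2096: Jan 1 Sunday, leap
2095: Jan 1 Saturday, common
2094: Jan 1 Friday, common
2093: Jan 1 Thursday, common
2093 matches on both conditions.

2093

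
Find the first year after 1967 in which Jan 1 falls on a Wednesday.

1969

Jan 1 advances by 2 weekdays after a leap year and by 1 after a common year.
1967: Jan 1 is Sunday.
1968: Monday (leap)
1969: Wednesday
1969 begins on a Wednesday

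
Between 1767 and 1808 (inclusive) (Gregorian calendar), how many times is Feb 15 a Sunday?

7

Track Feb 15's weekday year by year (advancing +1, or +2 across a Feb 29):
  1767: Sun ✓  1768: Mon (+1)  1769: Wed (+2)  1770: Thu (+1)  1771: Fri (+1)
  1772: Sat (+1)  1773: Mon (+2)  1774: Tue (+1)  1775: Wed (+1)  1776: Thu (+1)
  1777: Sat (+2)  1778: Sun (+1) ✓  1779: Mon (+1)  1780: Tue (+1)  … (14 more years) …
  1795: Sun (+1) ✓  1796: Mon (+1)  1797: Wed (+2)  1798: Thu (+1)  1799: Fri (+1)
  1800: Sat (+1)  1801: Sun (+1) ✓  1802: Mon (+1)  1803: Tue (+1)  1804: Wed (+1)
  1805: Fri (+2)  1806: Sat (+1)  1807: Sun (+1) ✓  1808: Mon (+1)
Sunday years: 1767, 1778, 1784, 1789, 1795, 1801, 1807 — 7 in total.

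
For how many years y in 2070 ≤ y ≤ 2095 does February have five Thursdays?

February has 28 days (29 in leap years); it has five Thursdays when Thursday falls among the first (month-length − 28) days — i.e. when February 1 is Thursday in a leap year (never in a common year).
February 1 by year: 2070:Sat 2071:Sun 2072:Mon 2073:Wed 2074:Thu 2075:Fri 2076:Sat 2077:Mon 2078:Tue 2079:Wed 2080:Thu✓ 2081:Sat 2082:Sun 2083:Mon 2084:Tue 2085:Thu 2086:Fri 2087:Sat 2088:Sun 2089:Tue 2090:Wed 2091:Thu 2092:Fri 2093:Sun 2094:Mon 2095:Tue
Years with five Thursdays: 2080 → 1.

1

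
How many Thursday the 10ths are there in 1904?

Check the 10th of each month of 1904: Jan 10: Sun, Feb 10: Wed, Mar 10: Thu, Apr 10: Sun, May 10: Tue, Jun 10: Fri, Jul 10: Sun, Aug 10: Wed, Sep 10: Sat, Oct 10: Mon, Nov 10: Thu, Dec 10: Sat.
Thursday occurs in March, November — 2 months.

2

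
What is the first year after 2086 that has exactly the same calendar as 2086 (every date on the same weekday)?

2097

Two years share a calendar iff Jan 1 falls on the same weekday and both are leap or both are common. 2086: Jan 1 is Tuesday, common year.
2087: Jan 1 Wednesday, common
2088: Jan 1 Thursday, leap
2089: Jan 1 Saturday, common
2090: Jan 1 Sunday, common
2091: Jan 1 Monday, common
2092: Jan 1 Tuesday, leap
2093: Jan 1 Thursday, common
2094: Jan 1 Friday, common
2095: Jan 1 Saturday, common
2096: Jan 1 Sunday, leap
2097: Jan 1 Tuesday, common
2097 matches on both conditions.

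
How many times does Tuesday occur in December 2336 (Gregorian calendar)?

December 2336 has 31 days and begins on Tuesday.
The first Tuesday is December 1.
Tuesdays fall on 1, 8, 15, 22, 29 — that's 5.

5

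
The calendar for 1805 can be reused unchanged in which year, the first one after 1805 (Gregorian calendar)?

1811

Two years share a calendar iff Jan 1 falls on the same weekday and both are leap or both are common. 1805: Jan 1 is Tuesday, common year.
1806: Jan 1 Wednesday, common
1807: Jan 1 Thursday, common
1808: Jan 1 Friday, leap
1809: Jan 1 Sunday, common
1810: Jan 1 Monday, common
1811: Jan 1 Tuesday, common
1811 matches on both conditions.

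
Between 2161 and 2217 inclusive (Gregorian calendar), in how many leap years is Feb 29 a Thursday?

Leap years in 2161–2217: 13 of them.
Feb 29 weekday advances by 5 (mod 7) from one leap year to the next four years later (or differs when a century non-leap intervenes).
Leap-day weekdays: 2164:Wed 2168:Mon 2172:Sat 2176:Thu✓ 2180:Tue 2184:Sun 2188:Fri 2192:Wed 2196:Mon 2204:Wed 2208:Mon 2212:Sat 2216:Thu✓
Thursday: 2176, 2216 → 2.

2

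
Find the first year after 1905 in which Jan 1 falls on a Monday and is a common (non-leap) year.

Jan 1 advances by 2 weekdays after a leap year and by 1 after a common year.
1905: Jan 1 is Sunday.
1906: Monday
1906 begins on a Monday and is a common year.

1906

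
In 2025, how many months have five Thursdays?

4

A month of length L has five Thursdays iff its first Thursday is on day ≤ L−28 (so day 1–3 in a 31-day month, 1–2 in a 30-day month, day 1 in a leap February).
Checking each month of 2025: Jan starts Wed (31d) ✓; Feb starts Sat (28d); Mar starts Sat (31d); Apr starts Tue (30d); May starts Thu (31d) ✓; Jun starts Sun (30d); Jul starts Tue (31d) ✓; Aug starts Fri (31d); Sep starts Mon (30d); Oct starts Wed (31d) ✓; Nov starts Sat (30d); Dec starts Mon (31d).
Five-Thursday months: January, May, July, October → 4.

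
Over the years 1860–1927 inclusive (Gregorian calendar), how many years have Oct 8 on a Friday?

9

Track Oct 8's weekday year by year (advancing +1, or +2 across a Feb 29):
  1860: Mon  1861: Tue (+1)  1862: Wed (+1)  1863: Thu (+1)  1864: Sat (+2)
  1865: Sun (+1)  1866: Mon (+1)  1867: Tue (+1)  1868: Thu (+2)  1869: Fri (+1) ✓
  1870: Sat (+1)  1871: Sun (+1)  1872: Tue (+2)  1873: Wed (+1)  … (40 more years) …
  1914: Thu (+1)  1915: Fri (+1) ✓  1916: Sun (+2)  1917: Mon (+1)  1918: Tue (+1)
  1919: Wed (+1)  1920: Fri (+2) ✓  1921: Sat (+1)  1922: Sun (+1)  1923: Mon (+1)
  1924: Wed (+2)  1925: Thu (+1)  1926: Fri (+1) ✓  1927: Sat (+1)
Friday years: 1869, 1875, 1880, 1886, 1897, 1909, 1915, 1920, 1926 — 9 in total.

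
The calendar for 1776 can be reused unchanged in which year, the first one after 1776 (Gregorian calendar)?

1816

Two years share a calendar iff Jan 1 falls on the same weekday and both are leap or both are common. 1776: Jan 1 is Monday, leap year.
1777: Jan 1 Wednesday, common
1778: Jan 1 Thursday, common
1779: Jan 1 Friday, common
1780: Jan 1 Saturday, leap
1781: Jan 1 Monday, common
1782: Jan 1 Tuesday, common
1783: Jan 1 Wednesday, common
1784: Jan 1 Thursday, leap
1785: Jan 1 Saturday, common
1786: Jan 1 Sunday, common
1787: Jan 1 Monday, common
1788: Jan 1 Tuesday, leap
1789: Jan 1 Thursday, common
1790: Jan 1 Friday, common
1791: Jan 1 Saturday, common
1792: Jan 1 Sunday, leap
1793: Jan 1 Tuesday, common
1794: Jan 1 Wednesday, common
1795: Jan 1 Thursday, common
1796: Jan 1 Friday, leap
1797: Jan 1 Sunday, common
1798: Jan 1 Monday, common
1799: Jan 1 Tuesday, common
1800: Jan 1 Wednesday, common
1801: Jan 1 Thursday, common
1802: Jan 1 Friday, common
1803: Jan 1 Saturday, common
1804: Jan 1 Sunday, leap
1805: Jan 1 Tuesday, common
1806: Jan 1 Wednesday, common
1807: Jan 1 Thursday, common
1808: Jan 1 Friday, leap
1809: Jan 1 Sunday, common
1810: Jan 1 Monday, common
1811: Jan 1 Tuesday, common
1812: Jan 1 Wednesday, leap
1813: Jan 1 Friday, common
1814: Jan 1 Saturday, common
1815: Jan 1 Sunday, common
1816: Jan 1 Monday, leap
1816 matches on both conditions.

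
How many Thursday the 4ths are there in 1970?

1

Check the 4th of each month of 1970: Jan 4: Sun, Feb 4: Wed, Mar 4: Wed, Apr 4: Sat, May 4: Mon, Jun 4: Thu, Jul 4: Sat, Aug 4: Tue, Sep 4: Fri, Oct 4: Sun, Nov 4: Wed, Dec 4: Fri.
Thursday occurs in June — 1 month.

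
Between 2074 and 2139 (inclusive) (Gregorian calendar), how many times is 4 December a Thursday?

Track 4 December's weekday year by year (advancing +1, or +2 across a Feb 29):
  2074: Tue  2075: Wed (+1)  2076: Fri (+2)  2077: Sat (+1)  2078: Sun (+1)
  2079: Mon (+1)  2080: Wed (+2)  2081: Thu (+1) ✓  2082: Fri (+1)  2083: Sat (+1)
  2084: Mon (+2)  2085: Tue (+1)  2086: Wed (+1)  2087: Thu (+1) ✓  … (38 more years) …
  2126: Wed (+1)  2127: Thu (+1) ✓  2128: Sat (+2)  2129: Sun (+1)  2130: Mon (+1)
  2131: Tue (+1)  2132: Thu (+2) ✓  2133: Fri (+1)  2134: Sat (+1)  2135: Sun (+1)
  2136: Tue (+2)  2137: Wed (+1)  2138: Thu (+1) ✓  2139: Fri (+1)
Thursday years: 2081, 2087, 2092, 2098, 2104, 2110, 2121, 2127, 2132, 2138 — 10 in total.

10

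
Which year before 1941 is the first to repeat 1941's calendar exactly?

Two years share a calendar iff Jan 1 falls on the same weekday and both are leap or both are common. 1941: Jan 1 is Wednesday, common year.
1940: Jan 1 Monday, leap
1939: Jan 1 Sunday, common
1938: Jan 1 Saturday, common
1937: Jan 1 Friday, common
1936: Jan 1 Wednesday, leap
1935: Jan 1 Tuesday, common
1934: Jan 1 Monday, common
1933: Jan 1 Sunday, common
1932: Jan 1 Friday, leap
1931: Jan 1 Thursday, common
1930: Jan 1 Wednesday, common
1930 matches on both conditions.

1930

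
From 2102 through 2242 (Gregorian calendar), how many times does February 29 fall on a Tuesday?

Leap years in 2102–2242: 34 of them.
Feb 29 weekday advances by 5 (mod 7) from one leap year to the next four years later (or differs when a century non-leap intervenes).
Leap-day weekdays: 2104:Fri 2108:Wed 2112:Mon 2116:Sat 2120:Thu 2124:Tue✓ 2128:Sun 2132:Fri 2136:Wed 2140:Mon 2144:Sat 2148:Thu 2152:Tue✓ …(8 more)… 2188:Fri 2192:Wed 2196:Mon 2204:Wed 2208:Mon 2212:Sat 2216:Thu 2220:Tue✓ 2224:Sun 2228:Fri 2232:Wed 2236:Mon 2240:Sat
Tuesday: 2124, 2152, 2180, 2220 → 4.

4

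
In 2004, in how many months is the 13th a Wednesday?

1

Check the 13th of each month of 2004: Jan 13: Tue, Feb 13: Fri, Mar 13: Sat, Apr 13: Tue, May 13: Thu, Jun 13: Sun, Jul 13: Tue, Aug 13: Fri, Sep 13: Mon, Oct 13: Wed, Nov 13: Sat, Dec 13: Mon.
Wednesday occurs in October — 1 month.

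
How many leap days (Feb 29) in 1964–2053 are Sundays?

Leap years in 1964–2053: 23 of them.
Feb 29 weekday advances by 5 (mod 7) from one leap year to the next four years later (or differs when a century non-leap intervenes).
Leap-day weekdays: 1964:Sat 1968:Thu 1972:Tue 1976:Sun✓ 1980:Fri 1984:Wed 1988:Mon 1992:Sat 1996:Thu 2000:Tue 2004:Sun✓ 2008:Fri 2012:Wed 2016:Mon 2020:Sat 2024:Thu 2028:Tue 2032:Sun✓ 2036:Fri 2040:Wed 2044:Mon 2048:Sat 2052:Thu
Sunday: 1976, 2004, 2032 → 3.

3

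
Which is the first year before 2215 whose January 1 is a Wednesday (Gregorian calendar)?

2212

Jan 1 advances by 2 weekdays after a leap year and by 1 after a common year.
2215: Jan 1 is Sunday.
2214: Saturday
2213: Friday
2212: Wednesday (leap)
2212 begins on a Wednesday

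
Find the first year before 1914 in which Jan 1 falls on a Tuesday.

Jan 1 advances by 2 weekdays after a leap year and by 1 after a common year.
1914: Jan 1 is Thursday.
1913: Wednesday
1912: Monday (leap)
1911: Sunday
1910: Saturday
1909: Friday
1908: Wednesday (leap)
1907: Tuesday
1907 begins on a Tuesday

1907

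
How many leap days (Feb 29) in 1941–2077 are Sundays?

5

Leap years in 1941–2077: 34 of them.
Feb 29 weekday advances by 5 (mod 7) from one leap year to the next four years later (or differs when a century non-leap intervenes).
Leap-day weekdays: 1944:Tue 1948:Sun✓ 1952:Fri 1956:Wed 1960:Mon 1964:Sat 1968:Thu 1972:Tue 1976:Sun✓ 1980:Fri 1984:Wed 1988:Mon 1992:Sat …(8 more)… 2028:Tue 2032:Sun✓ 2036:Fri 2040:Wed 2044:Mon 2048:Sat 2052:Thu 2056:Tue 2060:Sun✓ 2064:Fri 2068:Wed 2072:Mon 2076:Sat
Sunday: 1948, 1976, 2004, 2032, 2060 → 5.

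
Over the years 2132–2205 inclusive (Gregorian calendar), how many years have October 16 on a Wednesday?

Track October 16's weekday year by year (advancing +1, or +2 across a Feb 29):
  2132: Thu  2133: Fri (+1)  2134: Sat (+1)  2135: Sun (+1)  2136: Tue (+2)
  2137: Wed (+1) ✓  2138: Thu (+1)  2139: Fri (+1)  2140: Sun (+2)  2141: Mon (+1)
  2142: Tue (+1)  2143: Wed (+1) ✓  2144: Fri (+2)  2145: Sat (+1)  … (46 more years) …
  2192: Tue (+2)  2193: Wed (+1) ✓  2194: Thu (+1)  2195: Fri (+1)  2196: Sun (+2)
  2197: Mon (+1)  2198: Tue (+1)  2199: Wed (+1) ✓  2200: Thu (+1)  2201: Fri (+1)
  2202: Sat (+1)  2203: Sun (+1)  2204: Tue (+2)  2205: Wed (+1) ✓
Wednesday years: 2137, 2143, 2148, 2154, 2165, 2171, 2176, 2182, 2193, 2199, 2205 — 11 in total.

11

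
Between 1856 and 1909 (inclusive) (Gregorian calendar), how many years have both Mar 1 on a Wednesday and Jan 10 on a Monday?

Check each year's weekday for Mar 1 and Jan 10:
  1856: Sat/Thu  1857: Sun/Sat  1858: Mon/Sun  1859: Tue/Mon  1860: Thu/Tue  1861: Fri/Thu  1862: Sat/Fri  1863: Sun/Sat  1864: Tue/Sun  1865: Wed/Tue  1866: Thu/Wed  1867: Fri/Thu  1868: Sun/Fri  1869: Mon/Sun  …(26 more)…  1896: Sun/Fri  1897: Mon/Sun  1898: Tue/Mon  1899: Wed/Tue  1900: Thu/Wed  1901: Fri/Thu  1902: Sat/Fri  1903: Sun/Sat  1904: Tue/Sun  1905: Wed/Tue  1906: Thu/Wed  1907: Fri/Thu  1908: Sun/Fri  1909: Mon/Sun
Both conditions hold in: 1876 — 1.

1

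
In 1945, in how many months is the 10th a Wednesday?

Check the 10th of each month of 1945: Jan 10: Wed, Feb 10: Sat, Mar 10: Sat, Apr 10: Tue, May 10: Thu, Jun 10: Sun, Jul 10: Tue, Aug 10: Fri, Sep 10: Mon, Oct 10: Wed, Nov 10: Sat, Dec 10: Mon.
Wednesday occurs in January, October — 2 months.

2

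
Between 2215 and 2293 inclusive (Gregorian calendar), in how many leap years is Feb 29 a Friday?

3

Leap years in 2215–2293: 20 of them.
Feb 29 weekday advances by 5 (mod 7) from one leap year to the next four years later (or differs when a century non-leap intervenes).
Leap-day weekdays: 2216:Thu 2220:Tue 2224:Sun 2228:Fri✓ 2232:Wed 2236:Mon 2240:Sat 2244:Thu 2248:Tue 2252:Sun 2256:Fri✓ 2260:Wed 2264:Mon 2268:Sat 2272:Thu 2276:Tue 2280:Sun 2284:Fri✓ 2288:Wed 2292:Mon
Friday: 2228, 2256, 2284 → 3.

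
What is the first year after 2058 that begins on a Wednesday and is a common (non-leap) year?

2059

Jan 1 advances by 2 weekdays after a leap year and by 1 after a common year.
2058: Jan 1 is Tuesday.
2059: Wednesday
2059 begins on a Wednesday and is a common year.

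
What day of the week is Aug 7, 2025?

Thursday

January 1, 2025 is a Wednesday.
August 7 is day 219 of the year, i.e. 218 days after Jan 1.
218 mod 7 = 1, so advance 1 weekday from Wednesday: Thursday.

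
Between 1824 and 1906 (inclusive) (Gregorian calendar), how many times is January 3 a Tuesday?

13

Track January 3's weekday year by year (advancing +1, or +2 across a Feb 29):
  1824: Sat  1825: Mon (+2)  1826: Tue (+1) ✓  1827: Wed (+1)  1828: Thu (+1)
  1829: Sat (+2)  1830: Sun (+1)  1831: Mon (+1)  1832: Tue (+1) ✓  1833: Thu (+2)
  1834: Fri (+1)  1835: Sat (+1)  1836: Sun (+1)  1837: Tue (+2) ✓  … (55 more years) …
  1893: Tue (+2) ✓  1894: Wed (+1)  1895: Thu (+1)  1896: Fri (+1)  1897: Sun (+2)
  1898: Mon (+1)  1899: Tue (+1) ✓  1900: Wed (+1)  1901: Thu (+1)  1902: Fri (+1)
  1903: Sat (+1)  1904: Sun (+1)  1905: Tue (+2) ✓  1906: Wed (+1)
Tuesday years: 1826, 1832, 1837, 1843, 1854, 1860, 1865, 1871, 1882, 1888, 1893, 1899, 1905 — 13 in total.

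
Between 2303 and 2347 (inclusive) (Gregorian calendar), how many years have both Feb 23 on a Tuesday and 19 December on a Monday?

2

Check each year's weekday for Feb 23 and 19 December:
  2303: Mon/Sat  2304: Tue/Mon ✓  2305: Thu/Tue  2306: Fri/Wed  2307: Sat/Thu  2308: Sun/Sat  2309: Tue/Sun  2310: Wed/Mon  2311: Thu/Tue  2312: Fri/Thu  2313: Sun/Fri  2314: Mon/Sat  2315: Tue/Sun  2316: Wed/Tue  …(17 more)…  2334: Fri/Wed  2335: Sat/Thu  2336: Sun/Sat  2337: Tue/Sun  2338: Wed/Mon  2339: Thu/Tue  2340: Fri/Thu  2341: Sun/Fri  2342: Mon/Sat  2343: Tue/Sun  2344: Wed/Tue  2345: Fri/Wed  2346: Sat/Thu  2347: Sun/Fri
Both conditions hold in: 2304, 2332 — 2.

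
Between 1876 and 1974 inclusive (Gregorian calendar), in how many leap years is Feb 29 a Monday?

4

Leap years in 1876–1974: 24 of them.
Feb 29 weekday advances by 5 (mod 7) from one leap year to the next four years later (or differs when a century non-leap intervenes).
Leap-day weekdays: 1876:Tue 1880:Sun 1884:Fri 1888:Wed 1892:Mon✓ 1896:Sat 1904:Mon✓ 1908:Sat 1912:Thu 1916:Tue 1920:Sun 1924:Fri 1928:Wed 1932:Mon✓ 1936:Sat 1940:Thu 1944:Tue 1948:Sun 1952:Fri 1956:Wed 1960:Mon✓ 1964:Sat 1968:Thu 1972:Tue
Monday: 1892, 1904, 1932, 1960 → 4.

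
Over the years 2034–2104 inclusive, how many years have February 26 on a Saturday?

10

Track February 26's weekday year by year (advancing +1, or +2 across a Feb 29):
  2034: Sun  2035: Mon (+1)  2036: Tue (+1)  2037: Thu (+2)  2038: Fri (+1)
  2039: Sat (+1) ✓  2040: Sun (+1)  2041: Tue (+2)  2042: Wed (+1)  2043: Thu (+1)
  2044: Fri (+1)  2045: Sun (+2)  2046: Mon (+1)  2047: Tue (+1)  … (43 more years) …
  2091: Mon (+1)  2092: Tue (+1)  2093: Thu (+2)  2094: Fri (+1)  2095: Sat (+1) ✓
  2096: Sun (+1)  2097: Tue (+2)  2098: Wed (+1)  2099: Thu (+1)  2100: Fri (+1)
  2101: Sat (+1) ✓  2102: Sun (+1)  2103: Mon (+1)  2104: Tue (+1)
Saturday years: 2039, 2050, 2056, 2061, 2067, 2078, 2084, 2089, 2095, 2101 — 10 in total.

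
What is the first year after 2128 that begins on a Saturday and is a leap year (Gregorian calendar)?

Jan 1 advances by 2 weekdays after a leap year and by 1 after a common year.
2128: Jan 1 is Thursday (leap).
2129: Saturday
2130: Sunday
2131: Monday
2132: Tuesday (leap)
2133: Thursday
2134: Friday
2135: Saturday
2136: Sunday (leap)
2137: Tuesday
2138: Wednesday
2139: Thursday
2140: Friday (leap)
2141: Sunday
2142: Monday
2143: Tuesday
2144: Wednesday (leap)
2145: Friday
2146: Saturday
2147: Sunday
2148: Monday (leap)
2149: Wednesday
2150: Thursday
2151: Friday
2152: Saturday (leap)
2152 begins on a Saturday and is a leap year.

2152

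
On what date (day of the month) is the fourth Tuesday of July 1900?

24

July 1, 1900 is a Sunday, so the first Tuesday is the 3rd.
The fourth Tuesday is 3 + 21 = 24.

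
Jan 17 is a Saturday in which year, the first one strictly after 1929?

From one year to the next, a fixed date's weekday advances by 1, or by 2 when a Feb 29 lies between the two dates.
1929: January 17 is Thursday.
1930: Friday (+1)
1931: Saturday (+1)
Jan 17 falls on a Saturday in 1931.

1931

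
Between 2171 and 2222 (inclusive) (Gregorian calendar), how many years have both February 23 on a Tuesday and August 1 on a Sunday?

Check each year's weekday for February 23 and August 1:
  2171: Sat/Thu  2172: Sun/Sat  2173: Tue/Sun ✓  2174: Wed/Mon  2175: Thu/Tue  2176: Fri/Thu  2177: Sun/Fri  2178: Mon/Sat  2179: Tue/Sun ✓  2180: Wed/Tue  2181: Fri/Wed  2182: Sat/Thu  2183: Sun/Fri  2184: Mon/Sun  …(24 more)…  2209: Thu/Tue  2210: Fri/Wed  2211: Sat/Thu  2212: Sun/Sat  2213: Tue/Sun ✓  2214: Wed/Mon  2215: Thu/Tue  2216: Fri/Thu  2217: Sun/Fri  2218: Mon/Sat  2219: Tue/Sun ✓  2220: Wed/Tue  2221: Fri/Wed  2222: Sat/Thu
Both conditions hold in: 2173, 2179, 2190, 2202, 2213, 2219 — 6.

6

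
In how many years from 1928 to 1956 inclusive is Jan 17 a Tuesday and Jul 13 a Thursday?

Check each year's weekday for Jan 17 and Jul 13:
  1928: Tue/Fri  1929: Thu/Sat  1930: Fri/Sun  1931: Sat/Mon  1932: Sun/Wed  1933: Tue/Thu ✓  1934: Wed/Fri  1935: Thu/Sat  1936: Fri/Mon  1937: Sun/Tue  1938: Mon/Wed  1939: Tue/Thu ✓  1940: Wed/Sat  1941: Fri/Sun  1942: Sat/Mon  1943: Sun/Tue  1944: Mon/Thu  1945: Wed/Fri  1946: Thu/Sat  1947: Fri/Sun  1948: Sat/Tue  1949: Mon/Wed  1950: Tue/Thu ✓  1951: Wed/Fri  1952: Thu/Sun  1953: Sat/Mon  1954: Sun/Tue  1955: Mon/Wed  1956: Tue/Fri
Both conditions hold in: 1933, 1939, 1950 — 3.

3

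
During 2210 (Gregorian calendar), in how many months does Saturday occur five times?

4

A month of length L has five Saturdays iff its first Saturday is on day ≤ L−28 (so day 1–3 in a 31-day month, 1–2 in a 30-day month, day 1 in a leap February).
Checking each month of 2210: Jan starts Mon (31d); Feb starts Thu (28d); Mar starts Thu (31d) ✓; Apr starts Sun (30d); May starts Tue (31d); Jun starts Fri (30d) ✓; Jul starts Sun (31d); Aug starts Wed (31d); Sep starts Sat (30d) ✓; Oct starts Mon (31d); Nov starts Thu (30d); Dec starts Sat (31d) ✓.
Five-Saturday months: March, June, September, December → 4.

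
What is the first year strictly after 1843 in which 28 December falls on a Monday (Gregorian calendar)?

From one year to the next, a fixed date's weekday advances by 1, or by 2 when a Feb 29 lies between the two dates.
1843: December 28 is Thursday.
1844: Saturday (+2)
1845: Sunday (+1)
1846: Monday (+1)
28 December falls on a Monday in 1846.

1846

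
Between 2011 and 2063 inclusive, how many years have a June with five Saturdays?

16

June has 30 days; it has five Saturdays when Saturday falls among the first (month-length − 28) days — i.e. when June 1 is one of Saturday/Friday.
June 1 by year: 2011:Wed 2012:Fri✓ 2013:Sat✓ 2014:Sun 2015:Mon 2016:Wed 2017:Thu 2018:Fri✓ 2019:Sat✓ 2020:Mon 2021:Tue 2022:Wed 2023:Thu 2024:Sat✓ 2025:Sun …(23 more)… 2049:Tue 2050:Wed 2051:Thu 2052:Sat✓ 2053:Sun 2054:Mon 2055:Tue 2056:Thu 2057:Fri✓ 2058:Sat✓ 2059:Sun 2060:Tue 2061:Wed 2062:Thu 2063:Fri✓
Years with five Saturdays: 2012, 2013, 2018, 2019, 2024, 2029, 2030, 2035, 2040, 2041, 2046, 2047, 2052, 2057, 2058, 2063 → 16.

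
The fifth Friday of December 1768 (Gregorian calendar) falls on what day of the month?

30

December 1, 1768 is a Thursday, so the first Friday is the 2nd.
The fifth Friday is 2 + 28 = 30.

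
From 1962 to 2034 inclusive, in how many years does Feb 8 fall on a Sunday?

Track Feb 8's weekday year by year (advancing +1, or +2 across a Feb 29):
  1962: Thu  1963: Fri (+1)  1964: Sat (+1)  1965: Mon (+2)  1966: Tue (+1)
  1967: Wed (+1)  1968: Thu (+1)  1969: Sat (+2)  1970: Sun (+1) ✓  1971: Mon (+1)
  1972: Tue (+1)  1973: Thu (+2)  1974: Fri (+1)  1975: Sat (+1)  … (45 more years) …
  2021: Mon (+2)  2022: Tue (+1)  2023: Wed (+1)  2024: Thu (+1)  2025: Sat (+2)
  2026: Sun (+1) ✓  2027: Mon (+1)  2028: Tue (+1)  2029: Thu (+2)  2030: Fri (+1)
  2031: Sat (+1)  2032: Sun (+1) ✓  2033: Tue (+2)  2034: Wed (+1)
Sunday years: 1970, 1976, 1981, 1987, 1998, 2004, 2009, 2015, 2026, 2032 — 10 in total.

10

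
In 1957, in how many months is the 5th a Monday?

1

Check the 5th of each month of 1957: Jan 5: Sat, Feb 5: Tue, Mar 5: Tue, Apr 5: Fri, May 5: Sun, Jun 5: Wed, Jul 5: Fri, Aug 5: Mon, Sep 5: Thu, Oct 5: Sat, Nov 5: Tue, Dec 5: Thu.
Monday occurs in August — 1 month.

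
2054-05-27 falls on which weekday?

January 1, 2054 is a Thursday.
May 27 is day 147 of the year, i.e. 146 days after Jan 1.
146 mod 7 = 6, so advance 6 weekdays from Thursday: Wednesday.

Wednesday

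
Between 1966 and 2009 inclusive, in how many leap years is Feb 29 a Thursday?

Leap years in 1966–2009: 11 of them.
Feb 29 weekday advances by 5 (mod 7) from one leap year to the next four years later (or differs when a century non-leap intervenes).
Leap-day weekdays: 1968:Thu✓ 1972:Tue 1976:Sun 1980:Fri 1984:Wed 1988:Mon 1992:Sat 1996:Thu✓ 2000:Tue 2004:Sun 2008:Fri
Thursday: 1968, 1996 → 2.

2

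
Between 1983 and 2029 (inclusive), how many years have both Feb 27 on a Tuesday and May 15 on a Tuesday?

5

Check each year's weekday for Feb 27 and May 15:
  1983: Sun/Sun  1984: Mon/Tue  1985: Wed/Wed  1986: Thu/Thu  1987: Fri/Fri  1988: Sat/Sun  1989: Mon/Mon  1990: Tue/Tue ✓  1991: Wed/Wed  1992: Thu/Fri  1993: Sat/Sat  1994: Sun/Sun  1995: Mon/Mon  1996: Tue/Wed  …(19 more)…  2016: Sat/Sun  2017: Mon/Mon  2018: Tue/Tue ✓  2019: Wed/Wed  2020: Thu/Fri  2021: Sat/Sat  2022: Sun/Sun  2023: Mon/Mon  2024: Tue/Wed  2025: Thu/Thu  2026: Fri/Fri  2027: Sat/Sat  2028: Sun/Mon  2029: Tue/Tue ✓
Both conditions hold in: 1990, 2001, 2007, 2018, 2029 — 5.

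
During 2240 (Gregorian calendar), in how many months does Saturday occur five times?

4

A month of length L has five Saturdays iff its first Saturday is on day ≤ L−28 (so day 1–3 in a 31-day month, 1–2 in a 30-day month, day 1 in a leap February).
Checking each month of 2240: Jan starts Wed (31d); Feb starts Sat (29d) ✓; Mar starts Sun (31d); Apr starts Wed (30d); May starts Fri (31d) ✓; Jun starts Mon (30d); Jul starts Wed (31d); Aug starts Sat (31d) ✓; Sep starts Tue (30d); Oct starts Thu (31d) ✓; Nov starts Sun (30d); Dec starts Tue (31d).
Five-Saturday months: February, May, August, October → 4.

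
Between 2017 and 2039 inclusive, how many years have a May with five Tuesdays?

10

May has 31 days; it has five Tuesdays when Tuesday falls among the first (month-length − 28) days — i.e. when May 1 is one of Tuesday/Monday/Sunday.
May 1 by year: 2017:Mon✓ 2018:Tue✓ 2019:Wed 2020:Fri 2021:Sat 2022:Sun✓ 2023:Mon✓ 2024:Wed 2025:Thu 2026:Fri 2027:Sat 2028:Mon✓ 2029:Tue✓ 2030:Wed 2031:Thu 2032:Sat 2033:Sun✓ 2034:Mon✓ 2035:Tue✓ 2036:Thu 2037:Fri 2038:Sat 2039:Sun✓
Years with five Tuesdays: 2017, 2018, 2022, 2023, 2028, 2029, 2033, 2034, 2035, 2039 → 10.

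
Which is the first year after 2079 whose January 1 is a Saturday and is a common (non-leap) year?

2089

Jan 1 advances by 2 weekdays after a leap year and by 1 after a common year.
2079: Jan 1 is Sunday.
2080: Monday (leap)
2081: Wednesday
2082: Thursday
2083: Friday
2084: Saturday (leap)
2085: Monday
2086: Tuesday
2087: Wednesday
2088: Thursday (leap)
2089: Saturday
2089 begins on a Saturday and is a common year.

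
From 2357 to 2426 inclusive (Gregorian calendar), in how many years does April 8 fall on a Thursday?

9

Track April 8's weekday year by year (advancing +1, or +2 across a Feb 29):
  2357: Mon  2358: Tue (+1)  2359: Wed (+1)  2360: Fri (+2)  2361: Sat (+1)
  2362: Sun (+1)  2363: Mon (+1)  2364: Wed (+2)  2365: Thu (+1) ✓  2366: Fri (+1)
  2367: Sat (+1)  2368: Mon (+2)  2369: Tue (+1)  2370: Wed (+1)  … (42 more years) …
  2413: Mon (+1)  2414: Tue (+1)  2415: Wed (+1)  2416: Fri (+2)  2417: Sat (+1)
  2418: Sun (+1)  2419: Mon (+1)  2420: Wed (+2)  2421: Thu (+1) ✓  2422: Fri (+1)
  2423: Sat (+1)  2424: Mon (+2)  2425: Tue (+1)  2426: Wed (+1)
Thursday years: 2365, 2371, 2376, 2382, 2393, 2399, 2404, 2410, 2421 — 9 in total.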